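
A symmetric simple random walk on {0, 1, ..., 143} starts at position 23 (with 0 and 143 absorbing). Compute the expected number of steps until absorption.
E[τ | X_0 = 23] = 2760

Let v_k = E[τ | X_0 = k]. Boundary: v_0 = v_143 = 0. Recurrence: v_k = 1 + (v_{k-1} + v_{k+1})/2 for 1 ≤ k ≤ 142. The particular solution to v_k − (v_{k-1} + v_{k+1})/2 = 1 is v_k = −k^2. Adding homogeneous solution A + B k and matching boundaries gives v_k = k (143 − k). Substituting k = 23: v_23 = 23 · 120 = 2760.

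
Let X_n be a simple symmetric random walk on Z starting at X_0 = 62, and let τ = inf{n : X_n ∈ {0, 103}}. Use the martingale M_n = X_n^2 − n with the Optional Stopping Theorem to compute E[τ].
E[τ] = 2542

M_n = X_n^2 − n is a martingale (since E[X_{n+1}^2 | F_n] = X_n^2 + 1). By OST (τ has finite mean in a bounded region), E[M_τ] = E[M_0] = X_0^2 − 0 = 62^2 = 3844. Also E[M_τ] = E[X_τ^2] − E[τ]. The walk exits at 0 or 103, with P(hit 103 first) = 62/103, so E[X_τ^2] = 103^2 · 62/103 + 0 = 6386. Thus E[τ] = E[X_τ^2] − E[M_τ] = 6386 − 3844 = 2542 = 62(103 − 62) = 2542.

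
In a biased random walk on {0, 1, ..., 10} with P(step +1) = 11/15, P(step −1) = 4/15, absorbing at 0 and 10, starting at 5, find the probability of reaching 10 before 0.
P(hit 10 before 0) = (1 − (4/11)^5) / (1 − (4/11)^10) = 161051/162075

Let u_k denote P(reach 10 before 0 | start at k). Boundary: u_0 = 0, u_10 = 1. Recurrence: u_k = 11/15·u_{k+1} + 4/15·u_{k-1} for 1 ≤ k ≤ 9. Try u_k = A + B·r^k with r = q/p = (4/15)/(11/15) = 4/11. Substitution satisfies the recurrence; boundary conditions give:
  u_k = (1 − r^k) / (1 − r^N) = (1 − (4/11)^5) / (1 − (4/11)^10) = 161051/162075.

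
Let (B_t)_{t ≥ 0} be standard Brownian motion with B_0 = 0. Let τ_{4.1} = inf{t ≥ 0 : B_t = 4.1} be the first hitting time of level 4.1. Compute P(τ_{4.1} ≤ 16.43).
P(τ_{4.1} ≤ 16.43) = 2(1 − Φ(4.1/√16.43)) = 2(1 − Φ(1.0115)) ≈ 0.3118

By the reflection principle for standard BM, P(τ_b ≤ t) = 2 · P(B_t ≥ b). Since B_t ~ N(0, t), P(B_t ≥ 4.1) = 1 − Φ(4.1/√t) = 1 − Φ(4.1/√16.43) = 1 − Φ(1.0115) ≈ 0.15589. Doubling: P(τ_{4.1} ≤ 16.43) ≈ 2 · 0.15589 = 0.31178 ≈ 0.3118.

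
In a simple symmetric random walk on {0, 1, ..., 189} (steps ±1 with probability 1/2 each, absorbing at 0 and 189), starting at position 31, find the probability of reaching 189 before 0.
P(hit 189 before 0) = 31/189

Let u_k = P(hit 189 before 0 | start at k). Then u_0 = 0, u_189 = 1, and u_k = u_{k-1}/2 + u_{k+1}/2 for 1 ≤ k ≤ 188. This harmonic recurrence is solved by u_k = k/189, giving u_31 = 31/189.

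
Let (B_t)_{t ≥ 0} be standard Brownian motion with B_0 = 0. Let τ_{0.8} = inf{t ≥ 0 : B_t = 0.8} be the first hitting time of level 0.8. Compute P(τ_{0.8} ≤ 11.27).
P(τ_{0.8} ≤ 11.27) = 2(1 − Φ(0.8/√11.27)) = 2(1 − Φ(0.2383)) ≈ 0.8116

By the reflection principle for standard BM, P(τ_b ≤ t) = 2 · P(B_t ≥ b). Since B_t ~ N(0, t), P(B_t ≥ 0.8) = 1 − Φ(0.8/√t) = 1 − Φ(0.8/√11.27) = 1 − Φ(0.2383) ≈ 0.40582. Doubling: P(τ_{0.8} ≤ 11.27) ≈ 2 · 0.40582 = 0.81164 ≈ 0.8116.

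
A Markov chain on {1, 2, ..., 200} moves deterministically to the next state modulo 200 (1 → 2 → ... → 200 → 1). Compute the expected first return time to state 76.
E[T_76 | X_0 = 76] = 200

The chain cycles deterministically, so starting at state 76 it returns in exactly 200 steps. Equivalently, the stationary distribution is uniform π_j = 1/200 for every state j, so by Kac's formula E[T_76] = 1/π_76 = 200.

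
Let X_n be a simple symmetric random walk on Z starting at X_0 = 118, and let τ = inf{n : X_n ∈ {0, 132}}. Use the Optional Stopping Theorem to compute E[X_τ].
E[X_τ] = 118

X_n is a martingale and τ is a bounded-mean stopping time (indeed τ is finite a.s. with bounded expectation since the walk is in a bounded region). By the OST, E[X_τ] = E[X_0] = 118. Equivalently: E[X_τ] = 132 · P(hit 132 first) + 0 · P(hit 0 first) = 132 · (118/132) = 118.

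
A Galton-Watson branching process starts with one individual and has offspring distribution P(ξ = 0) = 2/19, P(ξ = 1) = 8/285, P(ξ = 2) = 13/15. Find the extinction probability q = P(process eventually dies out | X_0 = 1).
q = 30/247

The pgf is f(s) = 2/19 + 8/285·s + 13/15·s². The extinction probability q is the smallest fixed point of f in [0, 1]. Setting s = f(s):
  13/15·s² + (8/285 − 1)·s + 2/19 = 0
  13/15·s² − (2/19 + 13/15)·s + 2/19 = 0
which factors as (s − 1)·(13/15·s − 2/19) = 0, giving roots s = 1 and s = (2/19)/(13/15) = 30/247.
Mean offspring μ = 8/285 + 2·13/15 = 502/285 > 1 (supercritical), so q < 1. The extinction probability is the smaller root: q = (2/19)/(13/15) = 30/247.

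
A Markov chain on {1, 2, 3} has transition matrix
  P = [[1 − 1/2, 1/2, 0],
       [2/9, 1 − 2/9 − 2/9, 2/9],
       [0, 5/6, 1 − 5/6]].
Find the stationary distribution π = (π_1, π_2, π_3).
π = (20/77, 45/77, 12/77)

This is a birth-death chain on three states, which satisfies detailed balance: π_1 · P_{12} = π_2 · P_{21} and π_2 · P_{23} = π_3 · P_{32}.
From π_1 · 1/2 = π_2 · 2/9: π_2/π_1 = (1/2)/(2/9) = 9/4.
From π_2 · 2/9 = π_3 · 5/6: π_3/π_2 = (2/9)/(5/6) = 4/15.
Take π_1 proportional to 1; then unnormalized π = (1, 9/4, 3/5). Normalize by dividing by the sum 77/20:
  π = (20/77, 45/77, 12/77).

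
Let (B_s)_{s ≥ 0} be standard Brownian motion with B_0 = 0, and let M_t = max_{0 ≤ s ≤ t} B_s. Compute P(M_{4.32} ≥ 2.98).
P(M_{4.32} ≥ 2.98) = 2·P(B_{4.32} ≥ 2.98) = 2(1 − Φ(2.98/√4.32)) ≈ 0.1516

By the reflection principle for Brownian motion, P(M_t ≥ a) = 2 · P(B_t ≥ a) for a ≥ 0. Since B_t ~ N(0, t), P(B_t ≥ 2.98) = 1 − Φ(2.98/√t) = 1 − Φ(2.98/√4.32) = 1 − Φ(1.4338). So
  P(M_{4.32} ≥ 2.98) = 2(1 − Φ(1.4338)) ≈ 0.1516.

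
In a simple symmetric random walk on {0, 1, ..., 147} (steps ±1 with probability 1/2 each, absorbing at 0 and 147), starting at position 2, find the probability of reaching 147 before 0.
P(hit 147 before 0) = 2/147

Let u_k = P(hit 147 before 0 | start at k). Then u_0 = 0, u_147 = 1, and u_k = u_{k-1}/2 + u_{k+1}/2 for 1 ≤ k ≤ 146. This harmonic recurrence is solved by u_k = k/147, giving u_2 = 2/147.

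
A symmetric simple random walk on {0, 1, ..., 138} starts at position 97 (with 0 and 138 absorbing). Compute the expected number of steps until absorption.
E[τ | X_0 = 97] = 3977

Let v_k = E[τ | X_0 = k]. Boundary: v_0 = v_138 = 0. Recurrence: v_k = 1 + (v_{k-1} + v_{k+1})/2 for 1 ≤ k ≤ 137. The particular solution to v_k − (v_{k-1} + v_{k+1})/2 = 1 is v_k = −k^2. Adding homogeneous solution A + B k and matching boundaries gives v_k = k (138 − k). Substituting k = 97: v_97 = 97 · 41 = 3977.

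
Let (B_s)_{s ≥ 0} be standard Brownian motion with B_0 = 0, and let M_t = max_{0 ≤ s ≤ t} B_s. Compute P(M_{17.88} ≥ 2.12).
P(M_{17.88} ≥ 2.12) = 2·P(B_{17.88} ≥ 2.12) = 2(1 − Φ(2.12/√17.88)) ≈ 0.6161

By the reflection principle for Brownian motion, P(M_t ≥ a) = 2 · P(B_t ≥ a) for a ≥ 0. Since B_t ~ N(0, t), P(B_t ≥ 2.12) = 1 − Φ(2.12/√t) = 1 − Φ(2.12/√17.88) = 1 − Φ(0.5014). So
  P(M_{17.88} ≥ 2.12) = 2(1 − Φ(0.5014)) ≈ 0.6161.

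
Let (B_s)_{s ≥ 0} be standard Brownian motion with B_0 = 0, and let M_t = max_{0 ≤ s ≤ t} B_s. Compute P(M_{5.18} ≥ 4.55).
P(M_{5.18} ≥ 4.55) = 2·P(B_{5.18} ≥ 4.55) = 2(1 − Φ(4.55/√5.18)) ≈ 0.0456

By the reflection principle for Brownian motion, P(M_t ≥ a) = 2 · P(B_t ≥ a) for a ≥ 0. Since B_t ~ N(0, t), P(B_t ≥ 4.55) = 1 − Φ(4.55/√t) = 1 − Φ(4.55/√5.18) = 1 − Φ(1.9992). So
  P(M_{5.18} ≥ 4.55) = 2(1 − Φ(1.9992)) ≈ 0.0456.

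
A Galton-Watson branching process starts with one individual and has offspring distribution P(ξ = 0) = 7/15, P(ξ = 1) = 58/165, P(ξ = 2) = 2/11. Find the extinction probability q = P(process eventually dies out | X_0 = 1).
q = 1

Mean offspring μ = 0·7/15 + 1·58/165 + 2·2/11 = 118/165 ≤ 1. For μ ≤ 1 with offspring not concentrated at 1, the Galton-Watson process goes extinct almost surely, so q = 1.
(Algebraic check: The pgf is f(s) = 7/15 + 58/165·s + 2/11·s². The extinction probability q is the smallest fixed point of f in [0, 1]. Setting s = f(s):
  2/11·s² + (58/165 − 1)·s + 7/15 = 0
  2/11·s² − (7/15 + 2/11)·s + 7/15 = 0
which factors as (s − 1)·(2/11·s − 7/15) = 0, giving roots s = 1 and s = (7/15)/(2/11) = 77/30. Since 77/30 ≥ 1, the smallest root in [0, 1] is s = 1.)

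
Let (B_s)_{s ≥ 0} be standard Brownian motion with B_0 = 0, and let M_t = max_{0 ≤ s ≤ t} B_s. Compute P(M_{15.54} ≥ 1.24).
P(M_{15.54} ≥ 1.24) = 2·P(B_{15.54} ≥ 1.24) = 2(1 − Φ(1.24/√15.54)) ≈ 0.7531

By the reflection principle for Brownian motion, P(M_t ≥ a) = 2 · P(B_t ≥ a) for a ≥ 0. Since B_t ~ N(0, t), P(B_t ≥ 1.24) = 1 − Φ(1.24/√t) = 1 − Φ(1.24/√15.54) = 1 − Φ(0.3146). So
  P(M_{15.54} ≥ 1.24) = 2(1 − Φ(0.3146)) ≈ 0.7531.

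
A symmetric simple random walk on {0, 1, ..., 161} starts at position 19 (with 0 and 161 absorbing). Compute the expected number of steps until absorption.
E[τ | X_0 = 19] = 2698

Let v_k = E[τ | X_0 = k]. Boundary: v_0 = v_161 = 0. Recurrence: v_k = 1 + (v_{k-1} + v_{k+1})/2 for 1 ≤ k ≤ 160. The particular solution to v_k − (v_{k-1} + v_{k+1})/2 = 1 is v_k = −k^2. Adding homogeneous solution A + B k and matching boundaries gives v_k = k (161 − k). Substituting k = 19: v_19 = 19 · 142 = 2698.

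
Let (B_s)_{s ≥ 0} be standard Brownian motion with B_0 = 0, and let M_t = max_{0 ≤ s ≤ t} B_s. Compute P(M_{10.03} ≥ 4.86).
P(M_{10.03} ≥ 4.86) = 2·P(B_{10.03} ≥ 4.86) = 2(1 − Φ(4.86/√10.03)) ≈ 0.1249

By the reflection principle for Brownian motion, P(M_t ≥ a) = 2 · P(B_t ≥ a) for a ≥ 0. Since B_t ~ N(0, t), P(B_t ≥ 4.86) = 1 − Φ(4.86/√t) = 1 − Φ(4.86/√10.03) = 1 − Φ(1.5346). So
  P(M_{10.03} ≥ 4.86) = 2(1 − Φ(1.5346)) ≈ 0.1249.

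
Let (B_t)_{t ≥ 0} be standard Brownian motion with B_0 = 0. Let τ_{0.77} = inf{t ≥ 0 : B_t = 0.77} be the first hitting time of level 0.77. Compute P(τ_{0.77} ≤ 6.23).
P(τ_{0.77} ≤ 6.23) = 2(1 − Φ(0.77/√6.23)) = 2(1 − Φ(0.3085)) ≈ 0.7577

By the reflection principle for standard BM, P(τ_b ≤ t) = 2 · P(B_t ≥ b). Since B_t ~ N(0, t), P(B_t ≥ 0.77) = 1 − Φ(0.77/√t) = 1 − Φ(0.77/√6.23) = 1 − Φ(0.3085) ≈ 0.37885. Doubling: P(τ_{0.77} ≤ 6.23) ≈ 2 · 0.37885 = 0.75770 ≈ 0.7577.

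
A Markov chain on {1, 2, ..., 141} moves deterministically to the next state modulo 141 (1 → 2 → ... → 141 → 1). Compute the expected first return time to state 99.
E[T_99 | X_0 = 99] = 141

The chain cycles deterministically, so starting at state 99 it returns in exactly 141 steps. Equivalently, the stationary distribution is uniform π_j = 1/141 for every state j, so by Kac's formula E[T_99] = 1/π_99 = 141.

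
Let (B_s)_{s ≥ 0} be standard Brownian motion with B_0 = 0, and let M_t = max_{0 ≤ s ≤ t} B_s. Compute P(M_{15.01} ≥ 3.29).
P(M_{15.01} ≥ 3.29) = 2·P(B_{15.01} ≥ 3.29) = 2(1 − Φ(3.29/√15.01)) ≈ 0.3958

By the reflection principle for Brownian motion, P(M_t ≥ a) = 2 · P(B_t ≥ a) for a ≥ 0. Since B_t ~ N(0, t), P(B_t ≥ 3.29) = 1 − Φ(3.29/√t) = 1 − Φ(3.29/√15.01) = 1 − Φ(0.8492). So
  P(M_{15.01} ≥ 3.29) = 2(1 − Φ(0.8492)) ≈ 0.3958.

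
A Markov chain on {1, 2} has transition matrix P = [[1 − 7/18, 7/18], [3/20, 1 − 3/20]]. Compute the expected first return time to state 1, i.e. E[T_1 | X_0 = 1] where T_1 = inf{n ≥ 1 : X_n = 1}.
E[T_1 | X_0 = 1] = 1/π_1 = 97/27

For an irreducible recurrent Markov chain with stationary distribution π, E[T_i | X_0 = i] = 1/π_i (Kac's formula). Here π_1 = (3/20)/(7/18 + 3/20) = (3/20)/(97/180) = 27/97, so E[T_1 | X_0 = 1] = 1/π_1 = (7/18 + 3/20)/(3/20) = (97/180)/(3/20) = 97/27.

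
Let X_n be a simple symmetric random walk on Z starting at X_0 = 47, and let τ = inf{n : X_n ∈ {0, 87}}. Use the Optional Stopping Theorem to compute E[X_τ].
E[X_τ] = 47

X_n is a martingale and τ is a bounded-mean stopping time (indeed τ is finite a.s. with bounded expectation since the walk is in a bounded region). By the OST, E[X_τ] = E[X_0] = 47. Equivalently: E[X_τ] = 87 · P(hit 87 first) + 0 · P(hit 0 first) = 87 · (47/87) = 47.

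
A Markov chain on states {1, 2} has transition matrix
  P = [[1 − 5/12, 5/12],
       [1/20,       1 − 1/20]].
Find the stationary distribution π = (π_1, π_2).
π_1 = 3/28, π_2 = 25/28

Solve πP = π with π_1 + π_2 = 1. From πP = π: π_1 · (1 − 5/12) + π_2 · 1/20 = π_1 ⇒ π_2 · 1/20 = π_1 · 5/12 ⇒ π_2/π_1 = (5/12)/(1/20) = 25/3. Together with π_1 + π_2 = 1:
  π_1 = (1/20)/(5/12 + 1/20) = (1/20)/(7/15) = 3/28,
  π_2 = (5/12)/(5/12 + 1/20) = (5/12)/(7/15) = 25/28.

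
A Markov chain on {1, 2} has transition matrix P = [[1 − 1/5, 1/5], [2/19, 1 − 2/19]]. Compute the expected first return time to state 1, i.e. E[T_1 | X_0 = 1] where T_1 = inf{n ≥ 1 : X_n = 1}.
E[T_1 | X_0 = 1] = 1/π_1 = 29/10

For an irreducible recurrent Markov chain with stationary distribution π, E[T_i | X_0 = i] = 1/π_i (Kac's formula). Here π_1 = (2/19)/(1/5 + 2/19) = (2/19)/(29/95) = 10/29, so E[T_1 | X_0 = 1] = 1/π_1 = (1/5 + 2/19)/(2/19) = (29/95)/(2/19) = 29/10.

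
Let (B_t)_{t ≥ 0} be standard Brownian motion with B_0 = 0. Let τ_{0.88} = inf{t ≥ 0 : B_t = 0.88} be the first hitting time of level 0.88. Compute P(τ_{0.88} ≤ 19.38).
P(τ_{0.88} ≤ 19.38) = 2(1 − Φ(0.88/√19.38)) = 2(1 − Φ(0.1999)) ≈ 0.8416

By the reflection principle for standard BM, P(τ_b ≤ t) = 2 · P(B_t ≥ b). Since B_t ~ N(0, t), P(B_t ≥ 0.88) = 1 − Φ(0.88/√t) = 1 − Φ(0.88/√19.38) = 1 − Φ(0.1999) ≈ 0.42078. Doubling: P(τ_{0.88} ≤ 19.38) ≈ 2 · 0.42078 = 0.84156 ≈ 0.8416.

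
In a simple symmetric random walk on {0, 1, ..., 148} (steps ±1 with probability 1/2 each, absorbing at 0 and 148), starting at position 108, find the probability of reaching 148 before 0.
P(hit 148 before 0) = 108/148 = 27/37

Let u_k = P(hit 148 before 0 | start at k). Then u_0 = 0, u_148 = 1, and u_k = u_{k-1}/2 + u_{k+1}/2 for 1 ≤ k ≤ 147. This harmonic recurrence is solved by u_k = k/148, giving u_108 = 108/148 = 27/37.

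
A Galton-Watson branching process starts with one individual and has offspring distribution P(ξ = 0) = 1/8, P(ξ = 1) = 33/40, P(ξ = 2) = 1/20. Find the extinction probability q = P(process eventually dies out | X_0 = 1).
q = 1

Mean offspring μ = 0·1/8 + 1·33/40 + 2·1/20 = 37/40 ≤ 1. For μ ≤ 1 with offspring not concentrated at 1, the Galton-Watson process goes extinct almost surely, so q = 1.
(Algebraic check: The pgf is f(s) = 1/8 + 33/40·s + 1/20·s². The extinction probability q is the smallest fixed point of f in [0, 1]. Setting s = f(s):
  1/20·s² + (33/40 − 1)·s + 1/8 = 0
  1/20·s² − (1/8 + 1/20)·s + 1/8 = 0
which factors as (s − 1)·(1/20·s − 1/8) = 0, giving roots s = 1 and s = (1/8)/(1/20) = 5/2. Since 5/2 ≥ 1, the smallest root in [0, 1] is s = 1.)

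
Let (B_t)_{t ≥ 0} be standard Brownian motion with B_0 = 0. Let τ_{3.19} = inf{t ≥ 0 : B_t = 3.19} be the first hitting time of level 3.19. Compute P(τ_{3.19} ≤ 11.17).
P(τ_{3.19} ≤ 11.17) = 2(1 − Φ(3.19/√11.17)) = 2(1 − Φ(0.9545)) ≈ 0.3398

By the reflection principle for standard BM, P(τ_b ≤ t) = 2 · P(B_t ≥ b). Since B_t ~ N(0, t), P(B_t ≥ 3.19) = 1 − Φ(3.19/√t) = 1 − Φ(3.19/√11.17) = 1 − Φ(0.9545) ≈ 0.16992. Doubling: P(τ_{3.19} ≤ 11.17) ≈ 2 · 0.16992 = 0.33984 ≈ 0.3398.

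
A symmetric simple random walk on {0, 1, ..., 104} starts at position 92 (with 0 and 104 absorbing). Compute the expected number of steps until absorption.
E[τ | X_0 = 92] = 1104

Let v_k = E[τ | X_0 = k]. Boundary: v_0 = v_104 = 0. Recurrence: v_k = 1 + (v_{k-1} + v_{k+1})/2 for 1 ≤ k ≤ 103. The particular solution to v_k − (v_{k-1} + v_{k+1})/2 = 1 is v_k = −k^2. Adding homogeneous solution A + B k and matching boundaries gives v_k = k (104 − k). Substituting k = 92: v_92 = 92 · 12 = 1104.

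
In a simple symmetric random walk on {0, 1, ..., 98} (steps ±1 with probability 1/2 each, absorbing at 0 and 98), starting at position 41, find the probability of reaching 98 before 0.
P(hit 98 before 0) = 41/98

Let u_k = P(hit 98 before 0 | start at k). Then u_0 = 0, u_98 = 1, and u_k = u_{k-1}/2 + u_{k+1}/2 for 1 ≤ k ≤ 97. This harmonic recurrence is solved by u_k = k/98, giving u_41 = 41/98.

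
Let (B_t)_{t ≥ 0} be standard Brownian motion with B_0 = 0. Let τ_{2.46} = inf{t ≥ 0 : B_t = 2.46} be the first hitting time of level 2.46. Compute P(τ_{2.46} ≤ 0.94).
P(τ_{2.46} ≤ 0.94) = 2(1 − Φ(2.46/√0.94)) = 2(1 − Φ(2.5373)) ≈ 0.0112

By the reflection principle for standard BM, P(τ_b ≤ t) = 2 · P(B_t ≥ b). Since B_t ~ N(0, t), P(B_t ≥ 2.46) = 1 − Φ(2.46/√t) = 1 − Φ(2.46/√0.94) = 1 − Φ(2.5373) ≈ 0.00559. Doubling: P(τ_{2.46} ≤ 0.94) ≈ 2 · 0.00559 = 0.01118 ≈ 0.0112.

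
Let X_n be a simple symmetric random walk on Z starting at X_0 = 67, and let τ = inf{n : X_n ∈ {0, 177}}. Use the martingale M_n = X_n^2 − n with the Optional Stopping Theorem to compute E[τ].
E[τ] = 7370

M_n = X_n^2 − n is a martingale (since E[X_{n+1}^2 | F_n] = X_n^2 + 1). By OST (τ has finite mean in a bounded region), E[M_τ] = E[M_0] = X_0^2 − 0 = 67^2 = 4489. Also E[M_τ] = E[X_τ^2] − E[τ]. The walk exits at 0 or 177, with P(hit 177 first) = 67/177, so E[X_τ^2] = 177^2 · 67/177 + 0 = 11859. Thus E[τ] = E[X_τ^2] − E[M_τ] = 11859 − 4489 = 7370 = 67(177 − 67) = 7370.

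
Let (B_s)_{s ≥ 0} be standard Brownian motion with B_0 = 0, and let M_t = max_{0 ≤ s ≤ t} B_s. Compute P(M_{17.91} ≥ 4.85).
P(M_{17.91} ≥ 4.85) = 2·P(B_{17.91} ≥ 4.85) = 2(1 − Φ(4.85/√17.91)) ≈ 0.2518

By the reflection principle for Brownian motion, P(M_t ≥ a) = 2 · P(B_t ≥ a) for a ≥ 0. Since B_t ~ N(0, t), P(B_t ≥ 4.85) = 1 − Φ(4.85/√t) = 1 − Φ(4.85/√17.91) = 1 − Φ(1.1460). So
  P(M_{17.91} ≥ 4.85) = 2(1 − Φ(1.1460)) ≈ 0.2518.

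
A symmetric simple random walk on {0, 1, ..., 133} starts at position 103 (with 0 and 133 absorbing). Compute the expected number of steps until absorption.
E[τ | X_0 = 103] = 3090

Let v_k = E[τ | X_0 = k]. Boundary: v_0 = v_133 = 0. Recurrence: v_k = 1 + (v_{k-1} + v_{k+1})/2 for 1 ≤ k ≤ 132. The particular solution to v_k − (v_{k-1} + v_{k+1})/2 = 1 is v_k = −k^2. Adding homogeneous solution A + B k and matching boundaries gives v_k = k (133 − k). Substituting k = 103: v_103 = 103 · 30 = 3090.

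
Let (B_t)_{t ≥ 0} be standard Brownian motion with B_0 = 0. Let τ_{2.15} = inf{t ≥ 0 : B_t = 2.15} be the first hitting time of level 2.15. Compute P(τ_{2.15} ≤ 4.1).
P(τ_{2.15} ≤ 4.1) = 2(1 − Φ(2.15/√4.1)) = 2(1 − Φ(1.0618)) ≈ 0.2883

By the reflection principle for standard BM, P(τ_b ≤ t) = 2 · P(B_t ≥ b). Since B_t ~ N(0, t), P(B_t ≥ 2.15) = 1 − Φ(2.15/√t) = 1 − Φ(2.15/√4.1) = 1 − Φ(1.0618) ≈ 0.14416. Doubling: P(τ_{2.15} ≤ 4.1) ≈ 2 · 0.14416 = 0.28832 ≈ 0.2883.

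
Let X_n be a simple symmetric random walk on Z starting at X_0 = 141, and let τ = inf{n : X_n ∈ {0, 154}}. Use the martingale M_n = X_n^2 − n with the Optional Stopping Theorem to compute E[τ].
E[τ] = 1833

M_n = X_n^2 − n is a martingale (since E[X_{n+1}^2 | F_n] = X_n^2 + 1). By OST (τ has finite mean in a bounded region), E[M_τ] = E[M_0] = X_0^2 − 0 = 141^2 = 19881. Also E[M_τ] = E[X_τ^2] − E[τ]. The walk exits at 0 or 154, with P(hit 154 first) = 141/154, so E[X_τ^2] = 154^2 · 141/154 + 0 = 21714. Thus E[τ] = E[X_τ^2] − E[M_τ] = 21714 − 19881 = 1833 = 141(154 − 141) = 1833.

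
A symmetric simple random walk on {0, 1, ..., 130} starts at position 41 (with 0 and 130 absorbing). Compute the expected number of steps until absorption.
E[τ | X_0 = 41] = 3649

Let v_k = E[τ | X_0 = k]. Boundary: v_0 = v_130 = 0. Recurrence: v_k = 1 + (v_{k-1} + v_{k+1})/2 for 1 ≤ k ≤ 129. The particular solution to v_k − (v_{k-1} + v_{k+1})/2 = 1 is v_k = −k^2. Adding homogeneous solution A + B k and matching boundaries gives v_k = k (130 − k). Substituting k = 41: v_41 = 41 · 89 = 3649.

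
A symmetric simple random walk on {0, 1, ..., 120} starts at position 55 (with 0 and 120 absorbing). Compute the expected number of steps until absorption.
E[τ | X_0 = 55] = 3575

Let v_k = E[τ | X_0 = k]. Boundary: v_0 = v_120 = 0. Recurrence: v_k = 1 + (v_{k-1} + v_{k+1})/2 for 1 ≤ k ≤ 119. The particular solution to v_k − (v_{k-1} + v_{k+1})/2 = 1 is v_k = −k^2. Adding homogeneous solution A + B k and matching boundaries gives v_k = k (120 − k). Substituting k = 55: v_55 = 55 · 65 = 3575.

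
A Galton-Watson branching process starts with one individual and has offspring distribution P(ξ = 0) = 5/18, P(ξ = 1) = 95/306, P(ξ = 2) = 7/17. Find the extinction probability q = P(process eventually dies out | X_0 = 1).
q = 85/126

The pgf is f(s) = 5/18 + 95/306·s + 7/17·s². The extinction probability q is the smallest fixed point of f in [0, 1]. Setting s = f(s):
  7/17·s² + (95/306 − 1)·s + 5/18 = 0
  7/17·s² − (5/18 + 7/17)·s + 5/18 = 0
which factors as (s − 1)·(7/17·s − 5/18) = 0, giving roots s = 1 and s = (5/18)/(7/17) = 85/126.
Mean offspring μ = 95/306 + 2·7/17 = 347/306 > 1 (supercritical), so q < 1. The extinction probability is the smaller root: q = (5/18)/(7/17) = 85/126.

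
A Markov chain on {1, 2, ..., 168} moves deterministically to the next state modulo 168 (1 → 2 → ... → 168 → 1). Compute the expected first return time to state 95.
E[T_95 | X_0 = 95] = 168

The chain cycles deterministically, so starting at state 95 it returns in exactly 168 steps. Equivalently, the stationary distribution is uniform π_j = 1/168 for every state j, so by Kac's formula E[T_95] = 1/π_95 = 168.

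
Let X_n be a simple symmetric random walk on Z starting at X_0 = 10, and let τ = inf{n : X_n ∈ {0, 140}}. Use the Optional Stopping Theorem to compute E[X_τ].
E[X_τ] = 10

X_n is a martingale and τ is a bounded-mean stopping time (indeed τ is finite a.s. with bounded expectation since the walk is in a bounded region). By the OST, E[X_τ] = E[X_0] = 10. Equivalently: E[X_τ] = 140 · P(hit 140 first) + 0 · P(hit 0 first) = 140 · (10/140) = 10.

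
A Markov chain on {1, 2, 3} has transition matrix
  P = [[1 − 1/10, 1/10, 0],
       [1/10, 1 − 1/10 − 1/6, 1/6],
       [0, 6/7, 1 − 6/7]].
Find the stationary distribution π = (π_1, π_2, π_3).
π = (36/79, 36/79, 7/79)

This is a birth-death chain on three states, which satisfies detailed balance: π_1 · P_{12} = π_2 · P_{21} and π_2 · P_{23} = π_3 · P_{32}.
From π_1 · 1/10 = π_2 · 1/10: π_2/π_1 = (1/10)/(1/10) = 1.
From π_2 · 1/6 = π_3 · 6/7: π_3/π_2 = (1/6)/(6/7) = 7/36.
Take π_1 proportional to 1; then unnormalized π = (1, 1, 7/36). Normalize by dividing by the sum 79/36:
  π = (36/79, 36/79, 7/79).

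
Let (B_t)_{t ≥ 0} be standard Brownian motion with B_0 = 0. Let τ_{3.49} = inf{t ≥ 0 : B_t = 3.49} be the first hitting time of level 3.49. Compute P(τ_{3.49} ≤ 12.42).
P(τ_{3.49} ≤ 12.42) = 2(1 − Φ(3.49/√12.42)) = 2(1 − Φ(0.9903)) ≈ 0.3220

By the reflection principle for standard BM, P(τ_b ≤ t) = 2 · P(B_t ≥ b). Since B_t ~ N(0, t), P(B_t ≥ 3.49) = 1 − Φ(3.49/√t) = 1 − Φ(3.49/√12.42) = 1 − Φ(0.9903) ≈ 0.16101. Doubling: P(τ_{3.49} ≤ 12.42) ≈ 2 · 0.16101 = 0.32202 ≈ 0.3220.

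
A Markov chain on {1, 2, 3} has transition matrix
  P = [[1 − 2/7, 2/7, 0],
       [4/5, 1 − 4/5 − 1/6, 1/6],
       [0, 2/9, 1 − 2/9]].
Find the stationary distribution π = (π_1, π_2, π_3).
π = (8/13, 20/91, 15/91)

This is a birth-death chain on three states, which satisfies detailed balance: π_1 · P_{12} = π_2 · P_{21} and π_2 · P_{23} = π_3 · P_{32}.
From π_1 · 2/7 = π_2 · 4/5: π_2/π_1 = (2/7)/(4/5) = 5/14.
From π_2 · 1/6 = π_3 · 2/9: π_3/π_2 = (1/6)/(2/9) = 3/4.
Take π_1 proportional to 1; then unnormalized π = (1, 5/14, 15/56). Normalize by dividing by the sum 13/8:
  π = (8/13, 20/91, 15/91).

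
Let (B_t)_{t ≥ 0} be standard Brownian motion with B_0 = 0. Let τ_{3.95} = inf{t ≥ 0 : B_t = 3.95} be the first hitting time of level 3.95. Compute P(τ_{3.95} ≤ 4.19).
P(τ_{3.95} ≤ 4.19) = 2(1 − Φ(3.95/√4.19)) = 2(1 − Φ(1.9297)) ≈ 0.0536

By the reflection principle for standard BM, P(τ_b ≤ t) = 2 · P(B_t ≥ b). Since B_t ~ N(0, t), P(B_t ≥ 3.95) = 1 − Φ(3.95/√t) = 1 − Φ(3.95/√4.19) = 1 − Φ(1.9297) ≈ 0.02682. Doubling: P(τ_{3.95} ≤ 4.19) ≈ 2 · 0.02682 = 0.05364 ≈ 0.0536.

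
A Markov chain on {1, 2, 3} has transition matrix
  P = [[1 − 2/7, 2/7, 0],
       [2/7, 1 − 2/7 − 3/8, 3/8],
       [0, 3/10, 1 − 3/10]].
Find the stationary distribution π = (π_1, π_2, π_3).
π = (4/13, 4/13, 5/13)

This is a birth-death chain on three states, which satisfies detailed balance: π_1 · P_{12} = π_2 · P_{21} and π_2 · P_{23} = π_3 · P_{32}.
From π_1 · 2/7 = π_2 · 2/7: π_2/π_1 = (2/7)/(2/7) = 1.
From π_2 · 3/8 = π_3 · 3/10: π_3/π_2 = (3/8)/(3/10) = 5/4.
Take π_1 proportional to 1; then unnormalized π = (1, 1, 5/4). Normalize by dividing by the sum 13/4:
  π = (4/13, 4/13, 5/13).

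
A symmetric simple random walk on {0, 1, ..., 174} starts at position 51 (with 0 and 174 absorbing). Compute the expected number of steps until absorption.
E[τ | X_0 = 51] = 6273

Let v_k = E[τ | X_0 = k]. Boundary: v_0 = v_174 = 0. Recurrence: v_k = 1 + (v_{k-1} + v_{k+1})/2 for 1 ≤ k ≤ 173. The particular solution to v_k − (v_{k-1} + v_{k+1})/2 = 1 is v_k = −k^2. Adding homogeneous solution A + B k and matching boundaries gives v_k = k (174 − k). Substituting k = 51: v_51 = 51 · 123 = 6273.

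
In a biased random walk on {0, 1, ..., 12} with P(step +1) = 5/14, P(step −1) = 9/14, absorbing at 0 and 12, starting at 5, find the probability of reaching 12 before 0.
P(hit 12 before 0) = (1 − (9/5)^5) / (1 − (9/5)^12) = 1092265625/70546348964

Let u_k denote P(reach 12 before 0 | start at k). Boundary: u_0 = 0, u_12 = 1. Recurrence: u_k = 5/14·u_{k+1} + 9/14·u_{k-1} for 1 ≤ k ≤ 11. Try u_k = A + B·r^k with r = q/p = (9/14)/(5/14) = 9/5. Substitution satisfies the recurrence; boundary conditions give:
  u_k = (1 − r^k) / (1 − r^N) = (1 − (9/5)^5) / (1 − (9/5)^12) = 1092265625/70546348964.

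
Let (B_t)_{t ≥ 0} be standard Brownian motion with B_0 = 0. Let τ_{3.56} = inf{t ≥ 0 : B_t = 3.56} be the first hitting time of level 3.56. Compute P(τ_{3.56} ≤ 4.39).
P(τ_{3.56} ≤ 4.39) = 2(1 − Φ(3.56/√4.39)) = 2(1 − Φ(1.6991)) ≈ 0.0893

By the reflection principle for standard BM, P(τ_b ≤ t) = 2 · P(B_t ≥ b). Since B_t ~ N(0, t), P(B_t ≥ 3.56) = 1 − Φ(3.56/√t) = 1 − Φ(3.56/√4.39) = 1 − Φ(1.6991) ≈ 0.04465. Doubling: P(τ_{3.56} ≤ 4.39) ≈ 2 · 0.04465 = 0.08930 ≈ 0.0893.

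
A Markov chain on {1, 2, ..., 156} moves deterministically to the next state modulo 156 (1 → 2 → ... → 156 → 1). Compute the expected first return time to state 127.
E[T_127 | X_0 = 127] = 156

The chain cycles deterministically, so starting at state 127 it returns in exactly 156 steps. Equivalently, the stationary distribution is uniform π_j = 1/156 for every state j, so by Kac's formula E[T_127] = 1/π_127 = 156.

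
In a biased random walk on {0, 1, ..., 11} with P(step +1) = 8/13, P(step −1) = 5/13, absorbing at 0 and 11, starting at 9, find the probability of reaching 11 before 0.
P(hit 11 before 0) = (1 − (5/8)^9) / (1 − (5/8)^11) = 2821644864/2847035489

Let u_k denote P(reach 11 before 0 | start at k). Boundary: u_0 = 0, u_11 = 1. Recurrence: u_k = 8/13·u_{k+1} + 5/13·u_{k-1} for 1 ≤ k ≤ 10. Try u_k = A + B·r^k with r = q/p = (5/13)/(8/13) = 5/8. Substitution satisfies the recurrence; boundary conditions give:
  u_k = (1 − r^k) / (1 − r^N) = (1 − (5/8)^9) / (1 − (5/8)^11) = 2821644864/2847035489.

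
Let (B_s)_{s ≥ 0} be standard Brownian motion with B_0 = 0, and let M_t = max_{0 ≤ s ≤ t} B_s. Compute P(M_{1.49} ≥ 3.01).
P(M_{1.49} ≥ 3.01) = 2·P(B_{1.49} ≥ 3.01) = 2(1 − Φ(3.01/√1.49)) ≈ 0.0137

By the reflection principle for Brownian motion, P(M_t ≥ a) = 2 · P(B_t ≥ a) for a ≥ 0. Since B_t ~ N(0, t), P(B_t ≥ 3.01) = 1 − Φ(3.01/√t) = 1 − Φ(3.01/√1.49) = 1 − Φ(2.4659). So
  P(M_{1.49} ≥ 3.01) = 2(1 − Φ(2.4659)) ≈ 0.0137.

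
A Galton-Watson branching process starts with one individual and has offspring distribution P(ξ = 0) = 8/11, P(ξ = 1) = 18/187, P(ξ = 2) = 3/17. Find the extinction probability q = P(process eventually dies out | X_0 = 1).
q = 1

Mean offspring μ = 0·8/11 + 1·18/187 + 2·3/17 = 84/187 ≤ 1. For μ ≤ 1 with offspring not concentrated at 1, the Galton-Watson process goes extinct almost surely, so q = 1.
(Algebraic check: The pgf is f(s) = 8/11 + 18/187·s + 3/17·s². The extinction probability q is the smallest fixed point of f in [0, 1]. Setting s = f(s):
  3/17·s² + (18/187 − 1)·s + 8/11 = 0
  3/17·s² − (8/11 + 3/17)·s + 8/11 = 0
which factors as (s − 1)·(3/17·s − 8/11) = 0, giving roots s = 1 and s = (8/11)/(3/17) = 136/33. Since 136/33 ≥ 1, the smallest root in [0, 1] is s = 1.)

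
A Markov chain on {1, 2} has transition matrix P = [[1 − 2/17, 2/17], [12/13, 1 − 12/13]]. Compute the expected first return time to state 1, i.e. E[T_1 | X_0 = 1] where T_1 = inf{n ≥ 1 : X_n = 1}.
E[T_1 | X_0 = 1] = 1/π_1 = 115/102

For an irreducible recurrent Markov chain with stationary distribution π, E[T_i | X_0 = i] = 1/π_i (Kac's formula). Here π_1 = (12/13)/(2/17 + 12/13) = (12/13)/(230/221) = 102/115, so E[T_1 | X_0 = 1] = 1/π_1 = (2/17 + 12/13)/(12/13) = (230/221)/(12/13) = 115/102.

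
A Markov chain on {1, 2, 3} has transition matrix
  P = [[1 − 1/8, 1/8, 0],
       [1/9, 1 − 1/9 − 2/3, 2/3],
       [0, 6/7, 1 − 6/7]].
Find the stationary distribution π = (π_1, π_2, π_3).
π = (1/3, 3/8, 7/24)

This is a birth-death chain on three states, which satisfies detailed balance: π_1 · P_{12} = π_2 · P_{21} and π_2 · P_{23} = π_3 · P_{32}.
From π_1 · 1/8 = π_2 · 1/9: π_2/π_1 = (1/8)/(1/9) = 9/8.
From π_2 · 2/3 = π_3 · 6/7: π_3/π_2 = (2/3)/(6/7) = 7/9.
Take π_1 proportional to 1; then unnormalized π = (1, 9/8, 7/8). Normalize by dividing by the sum 3:
  π = (1/3, 3/8, 7/24).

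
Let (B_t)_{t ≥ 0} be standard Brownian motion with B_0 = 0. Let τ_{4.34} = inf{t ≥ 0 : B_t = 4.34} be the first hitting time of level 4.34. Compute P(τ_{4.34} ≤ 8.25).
P(τ_{4.34} ≤ 8.25) = 2(1 − Φ(4.34/√8.25)) = 2(1 − Φ(1.5110)) ≈ 0.1308

By the reflection principle for standard BM, P(τ_b ≤ t) = 2 · P(B_t ≥ b). Since B_t ~ N(0, t), P(B_t ≥ 4.34) = 1 − Φ(4.34/√t) = 1 − Φ(4.34/√8.25) = 1 − Φ(1.5110) ≈ 0.06539. Doubling: P(τ_{4.34} ≤ 8.25) ≈ 2 · 0.06539 = 0.13078 ≈ 0.1308.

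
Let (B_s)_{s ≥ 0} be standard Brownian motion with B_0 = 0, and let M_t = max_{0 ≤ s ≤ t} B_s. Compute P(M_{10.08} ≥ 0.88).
P(M_{10.08} ≥ 0.88) = 2·P(B_{10.08} ≥ 0.88) = 2(1 − Φ(0.88/√10.08)) ≈ 0.7816

By the reflection principle for Brownian motion, P(M_t ≥ a) = 2 · P(B_t ≥ a) for a ≥ 0. Since B_t ~ N(0, t), P(B_t ≥ 0.88) = 1 − Φ(0.88/√t) = 1 − Φ(0.88/√10.08) = 1 − Φ(0.2772). So
  P(M_{10.08} ≥ 0.88) = 2(1 − Φ(0.2772)) ≈ 0.7816.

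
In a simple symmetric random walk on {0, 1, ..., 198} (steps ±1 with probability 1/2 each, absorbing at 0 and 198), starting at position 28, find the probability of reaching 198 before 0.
P(hit 198 before 0) = 28/198 = 14/99

Let u_k = P(hit 198 before 0 | start at k). Then u_0 = 0, u_198 = 1, and u_k = u_{k-1}/2 + u_{k+1}/2 for 1 ≤ k ≤ 197. This harmonic recurrence is solved by u_k = k/198, giving u_28 = 28/198 = 14/99.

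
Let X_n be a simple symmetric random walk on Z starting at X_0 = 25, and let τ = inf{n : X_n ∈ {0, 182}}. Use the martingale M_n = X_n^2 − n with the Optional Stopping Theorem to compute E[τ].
E[τ] = 3925

M_n = X_n^2 − n is a martingale (since E[X_{n+1}^2 | F_n] = X_n^2 + 1). By OST (τ has finite mean in a bounded region), E[M_τ] = E[M_0] = X_0^2 − 0 = 25^2 = 625. Also E[M_τ] = E[X_τ^2] − E[τ]. The walk exits at 0 or 182, with P(hit 182 first) = 25/182, so E[X_τ^2] = 182^2 · 25/182 + 0 = 4550. Thus E[τ] = E[X_τ^2] − E[M_τ] = 4550 − 625 = 3925 = 25(182 − 25) = 3925.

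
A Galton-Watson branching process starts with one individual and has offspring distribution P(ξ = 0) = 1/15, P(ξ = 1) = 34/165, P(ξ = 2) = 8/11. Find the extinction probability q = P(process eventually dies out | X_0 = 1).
q = 11/120

The pgf is f(s) = 1/15 + 34/165·s + 8/11·s². The extinction probability q is the smallest fixed point of f in [0, 1]. Setting s = f(s):
  8/11·s² + (34/165 − 1)·s + 1/15 = 0
  8/11·s² − (1/15 + 8/11)·s + 1/15 = 0
which factors as (s − 1)·(8/11·s − 1/15) = 0, giving roots s = 1 and s = (1/15)/(8/11) = 11/120.
Mean offspring μ = 34/165 + 2·8/11 = 274/165 > 1 (supercritical), so q < 1. The extinction probability is the smaller root: q = (1/15)/(8/11) = 11/120.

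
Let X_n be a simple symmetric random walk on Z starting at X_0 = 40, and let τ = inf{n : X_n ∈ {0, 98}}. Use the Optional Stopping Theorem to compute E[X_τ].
E[X_τ] = 40

X_n is a martingale and τ is a bounded-mean stopping time (indeed τ is finite a.s. with bounded expectation since the walk is in a bounded region). By the OST, E[X_τ] = E[X_0] = 40. Equivalently: E[X_τ] = 98 · P(hit 98 first) + 0 · P(hit 0 first) = 98 · (40/98) = 40.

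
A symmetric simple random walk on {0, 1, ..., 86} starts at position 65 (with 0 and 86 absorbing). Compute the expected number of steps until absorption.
E[τ | X_0 = 65] = 1365

Let v_k = E[τ | X_0 = k]. Boundary: v_0 = v_86 = 0. Recurrence: v_k = 1 + (v_{k-1} + v_{k+1})/2 for 1 ≤ k ≤ 85. The particular solution to v_k − (v_{k-1} + v_{k+1})/2 = 1 is v_k = −k^2. Adding homogeneous solution A + B k and matching boundaries gives v_k = k (86 − k). Substituting k = 65: v_65 = 65 · 21 = 1365.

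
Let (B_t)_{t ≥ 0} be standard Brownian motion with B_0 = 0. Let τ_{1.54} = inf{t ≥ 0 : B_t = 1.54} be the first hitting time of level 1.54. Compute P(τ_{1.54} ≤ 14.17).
P(τ_{1.54} ≤ 14.17) = 2(1 − Φ(1.54/√14.17)) = 2(1 − Φ(0.4091)) ≈ 0.6825

By the reflection principle for standard BM, P(τ_b ≤ t) = 2 · P(B_t ≥ b). Since B_t ~ N(0, t), P(B_t ≥ 1.54) = 1 − Φ(1.54/√t) = 1 − Φ(1.54/√14.17) = 1 − Φ(0.4091) ≈ 0.34123. Doubling: P(τ_{1.54} ≤ 14.17) ≈ 2 · 0.34123 = 0.68246 ≈ 0.6825.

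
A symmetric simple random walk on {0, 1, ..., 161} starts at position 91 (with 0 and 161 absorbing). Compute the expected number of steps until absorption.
E[τ | X_0 = 91] = 6370

Let v_k = E[τ | X_0 = k]. Boundary: v_0 = v_161 = 0. Recurrence: v_k = 1 + (v_{k-1} + v_{k+1})/2 for 1 ≤ k ≤ 160. The particular solution to v_k − (v_{k-1} + v_{k+1})/2 = 1 is v_k = −k^2. Adding homogeneous solution A + B k and matching boundaries gives v_k = k (161 − k). Substituting k = 91: v_91 = 91 · 70 = 6370.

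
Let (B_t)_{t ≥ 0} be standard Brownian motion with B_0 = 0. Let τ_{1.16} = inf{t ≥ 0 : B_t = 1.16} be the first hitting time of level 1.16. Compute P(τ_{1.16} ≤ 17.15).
P(τ_{1.16} ≤ 17.15) = 2(1 − Φ(1.16/√17.15)) = 2(1 − Φ(0.2801)) ≈ 0.7794

By the reflection principle for standard BM, P(τ_b ≤ t) = 2 · P(B_t ≥ b). Since B_t ~ N(0, t), P(B_t ≥ 1.16) = 1 − Φ(1.16/√t) = 1 − Φ(1.16/√17.15) = 1 − Φ(0.2801) ≈ 0.38970. Doubling: P(τ_{1.16} ≤ 17.15) ≈ 2 · 0.38970 = 0.77940 ≈ 0.7794.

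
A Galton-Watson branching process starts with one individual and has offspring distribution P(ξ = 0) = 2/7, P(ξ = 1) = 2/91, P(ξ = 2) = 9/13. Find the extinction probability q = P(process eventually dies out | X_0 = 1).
q = 26/63

The pgf is f(s) = 2/7 + 2/91·s + 9/13·s². The extinction probability q is the smallest fixed point of f in [0, 1]. Setting s = f(s):
  9/13·s² + (2/91 − 1)·s + 2/7 = 0
  9/13·s² − (2/7 + 9/13)·s + 2/7 = 0
which factors as (s − 1)·(9/13·s − 2/7) = 0, giving roots s = 1 and s = (2/7)/(9/13) = 26/63.
Mean offspring μ = 2/91 + 2·9/13 = 128/91 > 1 (supercritical), so q < 1. The extinction probability is the smaller root: q = (2/7)/(9/13) = 26/63.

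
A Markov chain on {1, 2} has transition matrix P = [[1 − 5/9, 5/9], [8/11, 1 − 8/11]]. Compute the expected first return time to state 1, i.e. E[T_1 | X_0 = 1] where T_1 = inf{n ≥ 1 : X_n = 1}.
E[T_1 | X_0 = 1] = 1/π_1 = 127/72

For an irreducible recurrent Markov chain with stationary distribution π, E[T_i | X_0 = i] = 1/π_i (Kac's formula). Here π_1 = (8/11)/(5/9 + 8/11) = (8/11)/(127/99) = 72/127, so E[T_1 | X_0 = 1] = 1/π_1 = (5/9 + 8/11)/(8/11) = (127/99)/(8/11) = 127/72.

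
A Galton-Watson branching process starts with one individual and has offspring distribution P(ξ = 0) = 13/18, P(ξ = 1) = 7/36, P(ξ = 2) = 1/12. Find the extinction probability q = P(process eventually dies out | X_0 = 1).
q = 1

Mean offspring μ = 0·13/18 + 1·7/36 + 2·1/12 = 13/36 ≤ 1. For μ ≤ 1 with offspring not concentrated at 1, the Galton-Watson process goes extinct almost surely, so q = 1.
(Algebraic check: The pgf is f(s) = 13/18 + 7/36·s + 1/12·s². The extinction probability q is the smallest fixed point of f in [0, 1]. Setting s = f(s):
  1/12·s² + (7/36 − 1)·s + 13/18 = 0
  1/12·s² − (13/18 + 1/12)·s + 13/18 = 0
which factors as (s − 1)·(1/12·s − 13/18) = 0, giving roots s = 1 and s = (13/18)/(1/12) = 26/3. Since 26/3 ≥ 1, the smallest root in [0, 1] is s = 1.)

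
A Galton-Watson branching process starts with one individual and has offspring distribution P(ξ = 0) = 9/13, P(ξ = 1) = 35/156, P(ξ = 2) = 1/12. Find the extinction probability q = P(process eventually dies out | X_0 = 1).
q = 1

Mean offspring μ = 0·9/13 + 1·35/156 + 2·1/12 = 61/156 ≤ 1. For μ ≤ 1 with offspring not concentrated at 1, the Galton-Watson process goes extinct almost surely, so q = 1.
(Algebraic check: The pgf is f(s) = 9/13 + 35/156·s + 1/12·s². The extinction probability q is the smallest fixed point of f in [0, 1]. Setting s = f(s):
  1/12·s² + (35/156 − 1)·s + 9/13 = 0
  1/12·s² − (9/13 + 1/12)·s + 9/13 = 0
which factors as (s − 1)·(1/12·s − 9/13) = 0, giving roots s = 1 and s = (9/13)/(1/12) = 108/13. Since 108/13 ≥ 1, the smallest root in [0, 1] is s = 1.)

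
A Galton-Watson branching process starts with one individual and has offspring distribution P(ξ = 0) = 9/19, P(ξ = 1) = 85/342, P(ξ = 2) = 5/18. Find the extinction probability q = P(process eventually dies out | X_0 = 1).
q = 1

Mean offspring μ = 0·9/19 + 1·85/342 + 2·5/18 = 275/342 ≤ 1. For μ ≤ 1 with offspring not concentrated at 1, the Galton-Watson process goes extinct almost surely, so q = 1.
(Algebraic check: The pgf is f(s) = 9/19 + 85/342·s + 5/18·s². The extinction probability q is the smallest fixed point of f in [0, 1]. Setting s = f(s):
  5/18·s² + (85/342 − 1)·s + 9/19 = 0
  5/18·s² − (9/19 + 5/18)·s + 9/19 = 0
which factors as (s − 1)·(5/18·s − 9/19) = 0, giving roots s = 1 and s = (9/19)/(5/18) = 162/95. Since 162/95 ≥ 1, the smallest root in [0, 1] is s = 1.)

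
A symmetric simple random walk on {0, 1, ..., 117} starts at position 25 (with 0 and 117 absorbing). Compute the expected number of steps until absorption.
E[τ | X_0 = 25] = 2300

Let v_k = E[τ | X_0 = k]. Boundary: v_0 = v_117 = 0. Recurrence: v_k = 1 + (v_{k-1} + v_{k+1})/2 for 1 ≤ k ≤ 116. The particular solution to v_k − (v_{k-1} + v_{k+1})/2 = 1 is v_k = −k^2. Adding homogeneous solution A + B k and matching boundaries gives v_k = k (117 − k). Substituting k = 25: v_25 = 25 · 92 = 2300.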